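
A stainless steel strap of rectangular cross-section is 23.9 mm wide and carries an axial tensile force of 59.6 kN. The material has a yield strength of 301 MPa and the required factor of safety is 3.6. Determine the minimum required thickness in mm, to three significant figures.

t = 29.8 mm

σ_allow = 301/3.6 = 83.61 MPa.
Required area A = F/σ_allow = 59600/83.61 = 712.8 mm².
t = A/w = 712.8/23.9 = 29.83 mm.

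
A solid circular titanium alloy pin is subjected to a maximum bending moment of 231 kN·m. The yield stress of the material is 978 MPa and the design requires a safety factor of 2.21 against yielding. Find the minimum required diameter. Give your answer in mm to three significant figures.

d = 175 mm

σ_allow = 978/2.21 = 442.5 MPa.
For a solid circular section σ = 32M/(πd³), so d³ = 32M/(π σ_allow) = 32×2.3100×10^8/(π×442.5) = 5.317×10^6 mm³.
d = 174.5 mm.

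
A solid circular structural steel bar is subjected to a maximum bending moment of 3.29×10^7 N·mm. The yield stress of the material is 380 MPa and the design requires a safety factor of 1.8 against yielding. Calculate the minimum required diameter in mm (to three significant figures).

d = 117 mm

σ_allow = 380/1.8 = 211.1 MPa.
For a solid circular section σ = 32M/(πd³), so d³ = 32M/(π σ_allow) = 32×3.2900×10^7/(π×211.1) = 1.587×10^6 mm³.
d = 116.7 mm.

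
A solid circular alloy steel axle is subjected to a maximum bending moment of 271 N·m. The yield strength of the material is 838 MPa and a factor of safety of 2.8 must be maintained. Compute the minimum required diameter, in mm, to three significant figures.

σ_allow = 838/2.8 = 299.3 MPa.
For a solid circular section σ = 32M/(πd³), so d³ = 32M/(π σ_allow) = 32×271000/(π×299.3) = 9223 mm³.
d = 20.97 mm.

d = 21.0 mm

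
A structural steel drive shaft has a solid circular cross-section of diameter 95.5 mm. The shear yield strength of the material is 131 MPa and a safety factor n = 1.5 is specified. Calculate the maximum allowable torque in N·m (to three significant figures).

τ_allow = 131/1.5 = 87.33 MPa.
For a solid shaft T_allow = τ_allow·πd³/16; πd³/16 = π×95.5³/16 = 171000 mm³.
T_allow = 87.33×171000 = 1.494×10^7 N·mm = 14940 N·m.

T_allow = 14900 N·m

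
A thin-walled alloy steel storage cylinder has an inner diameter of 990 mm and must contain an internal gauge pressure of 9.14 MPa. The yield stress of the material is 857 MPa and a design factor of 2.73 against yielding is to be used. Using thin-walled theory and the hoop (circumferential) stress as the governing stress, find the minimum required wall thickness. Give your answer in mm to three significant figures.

σ_allow = 857/2.73 = 313.9 MPa.
Hoop stress σ_h = pD/(2t), so t = pD/(2σ_allow) = 9.14×990/(2×313.9) = 14.41 mm.

t = 14.4 mm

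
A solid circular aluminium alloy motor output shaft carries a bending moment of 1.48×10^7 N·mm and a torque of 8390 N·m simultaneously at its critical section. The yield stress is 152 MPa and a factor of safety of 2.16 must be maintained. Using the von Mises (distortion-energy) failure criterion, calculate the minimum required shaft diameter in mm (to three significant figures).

σ_allow = σ_y/n = 152/2.16 = 70.37 MPa.
For a solid shaft σ_b = 32M/(πd³) and τ = 16T/(πd³), so the von Mises stress is σ' = (16/πd³)·√(4M²+3T²).
√(4M²+3T²) = √(4×(1.480×10^7)² + 3×(8.390×10^6)²) = 3.297×10^7 N·mm.
d³ = 16×3.297×10^7/(π×70.37) = 2.387×10^6 mm³.
d = 133.6 mm.

d = 134 mm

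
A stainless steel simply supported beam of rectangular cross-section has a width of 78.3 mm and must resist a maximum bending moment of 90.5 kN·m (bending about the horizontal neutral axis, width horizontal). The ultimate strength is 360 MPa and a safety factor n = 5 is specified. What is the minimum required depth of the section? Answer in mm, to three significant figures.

σ_allow = 360/5 = 72.00 MPa.
For a rectangular section σ = 6M/(bh²), so h² = 6M/(b σ_allow) = 6×9.0500×10^7/(78.3×72.00) = 96320 mm².
h = 310.4 mm.

h = 310 mm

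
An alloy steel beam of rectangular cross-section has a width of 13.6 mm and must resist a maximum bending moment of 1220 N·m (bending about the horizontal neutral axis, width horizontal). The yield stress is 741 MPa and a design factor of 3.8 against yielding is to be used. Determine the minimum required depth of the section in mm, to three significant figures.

σ_allow = 741/3.8 = 195.0 MPa.
For a rectangular section σ = 6M/(bh²), so h² = 6M/(b σ_allow) = 6×1220000/(13.6×195.0) = 2760 mm².
h = 52.54 mm.

h = 52.5 mm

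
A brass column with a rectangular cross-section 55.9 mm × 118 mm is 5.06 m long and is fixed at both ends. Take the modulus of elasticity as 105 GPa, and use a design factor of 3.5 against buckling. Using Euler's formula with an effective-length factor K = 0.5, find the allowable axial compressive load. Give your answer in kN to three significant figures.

P_allow = 79.5 kN

Buckling occurs about the weak axis: I_min = h·b³/12 = 118×55.9³/12 = 1.718×10^6 mm⁴ (b = 55.9 mm is the smaller dimension).
Effective length L_e = KL = 0.5×5.06 m = 2530 mm.
Euler critical load P_cr = π²EI/L_e² = π²×105000×1.718×10^6/2530² = 278100 N.
P_allow = P_cr/n = 278100/3.5 = 79450 N.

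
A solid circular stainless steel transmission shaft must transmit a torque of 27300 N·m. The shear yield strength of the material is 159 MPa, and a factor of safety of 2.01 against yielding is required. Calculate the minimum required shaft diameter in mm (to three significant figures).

d = 121 mm

Allowable shear stress τ_allow = 159/2.01 = 79.10 MPa.
For a solid shaft τ = 16T/(πd³), so d³ = 16T/(π τ_allow) = 16×2.7300×10^7/(π×79.10) = 1.758×10^6 mm³.
d = (1.758×10^6)^(1/3) = 120.7 mm.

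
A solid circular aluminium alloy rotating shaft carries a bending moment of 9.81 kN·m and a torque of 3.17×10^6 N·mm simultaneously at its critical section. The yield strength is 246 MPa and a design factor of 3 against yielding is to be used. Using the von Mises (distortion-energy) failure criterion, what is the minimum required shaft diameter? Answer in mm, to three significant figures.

d = 108 mm

σ_allow = σ_y/n = 246/3 = 82.00 MPa.
For a solid shaft σ_b = 32M/(πd³) and τ = 16T/(πd³), so the von Mises stress is σ' = (16/πd³)·√(4M²+3T²).
√(4M²+3T²) = √(4×(9.810×10^6)² + 3×(3.170×10^6)²) = 2.037×10^7 N·mm.
d³ = 16×2.037×10^7/(π×82.00) = 1.265×10^6 mm³.
d = 108.2 mm.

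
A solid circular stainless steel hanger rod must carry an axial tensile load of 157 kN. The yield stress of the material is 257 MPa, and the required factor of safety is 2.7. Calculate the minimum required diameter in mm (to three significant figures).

Allowable stress σ_allow = 257/2.7 = 95.19 MPa.
Required area A = F/σ_allow = 157000/95.19 = 1649 mm².
A = πd²/4 → d = √(4A/π) = 45.83 mm.

d = 45.8 mm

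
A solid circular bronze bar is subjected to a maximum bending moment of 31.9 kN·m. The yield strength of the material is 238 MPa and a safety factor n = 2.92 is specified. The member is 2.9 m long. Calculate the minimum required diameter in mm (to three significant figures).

d = 159 mm

σ_allow = 238/2.92 = 81.51 MPa.
For a solid circular section σ = 32M/(πd³), so d³ = 32M/(π σ_allow) = 32×3.1900×10^7/(π×81.51) = 3.987×10^6 mm³.
d = 158.6 mm.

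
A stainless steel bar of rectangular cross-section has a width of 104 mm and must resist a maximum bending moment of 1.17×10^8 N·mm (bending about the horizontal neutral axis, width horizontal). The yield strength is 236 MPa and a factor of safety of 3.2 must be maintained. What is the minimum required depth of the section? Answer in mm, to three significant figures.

σ_allow = 236/3.2 = 73.75 MPa.
For a rectangular section σ = 6M/(bh²), so h² = 6M/(b σ_allow) = 6×1.1700×10^8/(104×73.75) = 91530 mm².
h = 302.5 mm.

h = 303 mm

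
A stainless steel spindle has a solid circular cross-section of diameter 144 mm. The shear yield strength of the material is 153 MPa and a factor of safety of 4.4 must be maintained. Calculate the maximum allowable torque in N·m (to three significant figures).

τ_allow = 153/4.4 = 34.77 MPa.
For a solid shaft T_allow = τ_allow·πd³/16; πd³/16 = π×144³/16 = 586300 mm³.
T_allow = 34.77×586300 = 2.039×10^7 N·mm = 20390 N·m.

T_allow = 20400 N·m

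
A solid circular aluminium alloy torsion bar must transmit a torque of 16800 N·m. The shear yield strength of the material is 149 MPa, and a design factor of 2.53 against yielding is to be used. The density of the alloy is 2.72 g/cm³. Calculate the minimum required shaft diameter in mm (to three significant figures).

Allowable shear stress τ_allow = 149/2.53 = 58.89 MPa.
For a solid shaft τ = 16T/(πd³), so d³ = 16T/(π τ_allow) = 16×1.6800×10^7/(π×58.89) = 1.453×10^6 mm³.
d = (1.453×10^6)^(1/3) = 113.3 mm.

d = 113 mm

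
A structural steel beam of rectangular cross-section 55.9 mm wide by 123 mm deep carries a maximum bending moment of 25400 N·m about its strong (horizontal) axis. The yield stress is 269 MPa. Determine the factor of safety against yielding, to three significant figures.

n = 1.49

Section modulus S = bh²/6 = 55.9×123²/6 = 141000 mm³.
σ = M/S = 2.5400×10^7/141000 = 180.2 MPa.
n = 269/180.2 = 1.493.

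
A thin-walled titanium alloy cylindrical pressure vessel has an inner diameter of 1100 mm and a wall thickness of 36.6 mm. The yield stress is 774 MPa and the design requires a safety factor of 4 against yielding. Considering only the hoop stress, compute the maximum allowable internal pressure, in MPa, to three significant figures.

p_allow = 12.9 MPa

σ_allow = 774/4 = 193.5 MPa.
σ_h = pD/(2t) → p_allow = 2σ_allow t/D = 2×193.5×36.6/1100 = 12.88 MPa.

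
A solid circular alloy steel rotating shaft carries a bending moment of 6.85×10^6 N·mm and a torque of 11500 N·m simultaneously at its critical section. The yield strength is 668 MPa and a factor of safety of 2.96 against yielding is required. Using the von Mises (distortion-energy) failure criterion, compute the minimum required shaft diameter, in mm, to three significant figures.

σ_allow = σ_y/n = 668/2.96 = 225.7 MPa.
For a solid shaft σ_b = 32M/(πd³) and τ = 16T/(πd³), so the von Mises stress is σ' = (16/πd³)·√(4M²+3T²).
√(4M²+3T²) = √(4×(6.850×10^6)² + 3×(1.150×10^7)²) = 2.418×10^7 N·mm.
d³ = 16×2.418×10^7/(π×225.7) = 545600 mm³.
d = 81.71 mm.

d = 81.7 mm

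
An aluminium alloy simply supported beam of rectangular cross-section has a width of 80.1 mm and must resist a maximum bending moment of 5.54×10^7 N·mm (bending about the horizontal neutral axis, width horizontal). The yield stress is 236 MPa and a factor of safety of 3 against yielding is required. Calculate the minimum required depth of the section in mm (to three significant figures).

σ_allow = 236/3 = 78.67 MPa.
For a rectangular section σ = 6M/(bh²), so h² = 6M/(b σ_allow) = 6×5.5400×10^7/(80.1×78.67) = 52750 mm².
h = 229.7 mm.

h = 230 mm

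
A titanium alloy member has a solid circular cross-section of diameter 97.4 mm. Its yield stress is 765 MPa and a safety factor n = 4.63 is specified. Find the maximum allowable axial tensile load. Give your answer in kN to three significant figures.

σ_allow = 765/4.63 = 165.2 MPa.
A = πd²/4 = π×97.4²/4 = 7451 mm².
F_allow = σ_allow × A = 165.2×7451 = 1.231×10^6 N.

F_allow = 1230 kN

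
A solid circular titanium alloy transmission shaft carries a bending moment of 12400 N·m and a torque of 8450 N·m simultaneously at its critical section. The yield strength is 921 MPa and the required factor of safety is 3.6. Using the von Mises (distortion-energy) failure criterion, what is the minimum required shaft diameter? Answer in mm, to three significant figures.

d = 83.1 mm

σ_allow = σ_y/n = 921/3.6 = 255.8 MPa.
For a solid shaft σ_b = 32M/(πd³) and τ = 16T/(πd³), so the von Mises stress is σ' = (16/πd³)·√(4M²+3T²).
√(4M²+3T²) = √(4×(1.240×10^7)² + 3×(8.450×10^6)²) = 2.880×10^7 N·mm.
d³ = 16×2.880×10^7/(π×255.8) = 573300 mm³.
d = 83.07 mm.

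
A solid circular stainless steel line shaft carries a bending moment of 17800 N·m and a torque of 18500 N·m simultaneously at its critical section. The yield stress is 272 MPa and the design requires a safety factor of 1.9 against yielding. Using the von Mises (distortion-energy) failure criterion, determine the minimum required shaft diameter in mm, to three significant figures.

σ_allow = σ_y/n = 272/1.9 = 143.2 MPa.
For a solid shaft σ_b = 32M/(πd³) and τ = 16T/(πd³), so the von Mises stress is σ' = (16/πd³)·√(4M²+3T²).
√(4M²+3T²) = √(4×(1.780×10^7)² + 3×(1.850×10^7)²) = 4.790×10^7 N·mm.
d³ = 16×4.790×10^7/(π×143.2) = 1.704×10^6 mm³.
d = 119.4 mm.

d = 119 mm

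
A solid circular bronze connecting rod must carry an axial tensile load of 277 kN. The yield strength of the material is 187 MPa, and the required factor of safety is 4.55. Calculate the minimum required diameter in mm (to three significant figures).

d = 92.6 mm

Allowable stress σ_allow = 187/4.55 = 41.10 MPa.
Required area A = F/σ_allow = 277000/41.10 = 6740 mm².
A = πd²/4 → d = √(4A/π) = 92.64 mm.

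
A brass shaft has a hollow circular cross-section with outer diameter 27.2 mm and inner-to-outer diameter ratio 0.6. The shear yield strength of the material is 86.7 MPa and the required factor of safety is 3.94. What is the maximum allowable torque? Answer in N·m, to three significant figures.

τ_allow = 86.7/3.94 = 22.01 MPa.
For a hollow shaft T_allow = τ_allow·πd_o³(1−k⁴)/16 with 1−k⁴ = 0.8704, so πd_o³(1−k⁴)/16 = 3439 mm³.
T_allow = 22.01×3439 = 75680 N·mm = 75.68 N·m.

T_allow = 75.7 N·m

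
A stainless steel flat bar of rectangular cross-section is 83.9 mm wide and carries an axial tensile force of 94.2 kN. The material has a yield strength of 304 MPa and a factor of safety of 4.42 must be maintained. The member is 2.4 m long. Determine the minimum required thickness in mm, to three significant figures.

σ_allow = 304/4.42 = 68.78 MPa.
Required area A = F/σ_allow = 94200/68.78 = 1370 mm².
t = A/w = 1370/83.9 = 16.32 mm.

t = 16.3 mm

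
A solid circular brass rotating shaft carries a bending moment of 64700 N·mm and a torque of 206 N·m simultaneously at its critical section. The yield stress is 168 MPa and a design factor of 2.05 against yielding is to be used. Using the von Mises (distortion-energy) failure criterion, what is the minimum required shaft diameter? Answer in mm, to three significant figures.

d = 28.7 mm

σ_allow = σ_y/n = 168/2.05 = 81.95 MPa.
For a solid shaft σ_b = 32M/(πd³) and τ = 16T/(πd³), so the von Mises stress is σ' = (16/πd³)·√(4M²+3T²).
√(4M²+3T²) = √(4×(64700)² + 3×(206000)²) = 379500 N·mm.
d³ = 16×379500/(π×81.95) = 23590 mm³.
d = 28.68 mm.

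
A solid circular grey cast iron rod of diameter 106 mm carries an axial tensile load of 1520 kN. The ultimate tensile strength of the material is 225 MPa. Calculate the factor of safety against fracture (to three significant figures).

n = 1.31

A = πd²/4 = 8825 mm².
σ = F/A = 1520000/8825 = 172.2 MPa.
n = 225/172.2 = 1.306.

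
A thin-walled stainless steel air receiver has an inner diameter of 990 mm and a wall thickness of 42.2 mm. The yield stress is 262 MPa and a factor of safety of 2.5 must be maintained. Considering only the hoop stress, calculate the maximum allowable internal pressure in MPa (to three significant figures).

σ_allow = 262/2.5 = 104.8 MPa.
σ_h = pD/(2t) → p_allow = 2σ_allow t/D = 2×104.8×42.2/990 = 8.934 MPa.

p_allow = 8.93 MPa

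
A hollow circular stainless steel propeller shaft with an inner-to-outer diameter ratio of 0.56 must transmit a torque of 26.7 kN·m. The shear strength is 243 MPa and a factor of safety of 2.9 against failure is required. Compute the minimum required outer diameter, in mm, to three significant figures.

τ_allow = 243/2.9 = 83.79 MPa.
For a hollow shaft τ = 16T/[πd_o³(1−k⁴)] with k = 0.56, so 1−k⁴ = 0.9017.
d_o³ = 16T/[π τ_allow (1−k⁴)] = 16×2.6700×10^7/(π×83.79×0.9017) = 1.800×10^6 mm³.
d_o = 121.6 mm.

d_o = 122 mm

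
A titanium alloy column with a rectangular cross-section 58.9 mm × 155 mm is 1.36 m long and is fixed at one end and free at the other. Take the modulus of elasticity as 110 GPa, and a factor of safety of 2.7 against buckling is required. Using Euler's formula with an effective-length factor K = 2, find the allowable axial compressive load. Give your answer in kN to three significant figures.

Buckling occurs about the weak axis: I_min = h·b³/12 = 155×58.9³/12 = 2.639×10^6 mm⁴ (b = 58.9 mm is the smaller dimension).
Effective length L_e = KL = 2×1.36 m = 2720 mm.
Euler critical load P_cr = π²EI/L_e² = π²×110000×2.639×10^6/2720² = 387300 N.
P_allow = P_cr/n = 387300/2.7 = 143400 N.

P_allow = 143 kN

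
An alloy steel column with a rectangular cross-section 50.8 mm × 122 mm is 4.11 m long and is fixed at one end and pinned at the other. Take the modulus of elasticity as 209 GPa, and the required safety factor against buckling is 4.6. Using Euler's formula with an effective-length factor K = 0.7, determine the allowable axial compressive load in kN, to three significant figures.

P_allow = 72.2 kN

Buckling occurs about the weak axis: I_min = h·b³/12 = 122×50.8³/12 = 1.333×10^6 mm⁴ (b = 50.8 mm is the smaller dimension).
Effective length L_e = KL = 0.7×4.11 m = 2877 mm.
Euler critical load P_cr = π²EI/L_e² = π²×209000×1.333×10^6/2877² = 332200 N.
P_allow = P_cr/n = 332200/4.6 = 72210 N.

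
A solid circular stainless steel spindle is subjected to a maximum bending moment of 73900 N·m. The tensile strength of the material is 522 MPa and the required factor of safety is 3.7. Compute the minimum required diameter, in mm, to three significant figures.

σ_allow = 522/3.7 = 141.1 MPa.
For a solid circular section σ = 32M/(πd³), so d³ = 32M/(π σ_allow) = 32×7.3900×10^7/(π×141.1) = 5.336×10^6 mm³.
d = 174.7 mm.

d = 175 mm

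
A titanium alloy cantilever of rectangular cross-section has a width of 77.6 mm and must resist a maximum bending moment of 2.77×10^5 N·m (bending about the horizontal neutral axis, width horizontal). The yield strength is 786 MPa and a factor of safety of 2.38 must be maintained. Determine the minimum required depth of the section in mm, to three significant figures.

σ_allow = 786/2.38 = 330.3 MPa.
For a rectangular section σ = 6M/(bh²), so h² = 6M/(b σ_allow) = 6×2.7700×10^8/(77.6×330.3) = 64850 mm².
h = 254.7 mm.

h = 255 mm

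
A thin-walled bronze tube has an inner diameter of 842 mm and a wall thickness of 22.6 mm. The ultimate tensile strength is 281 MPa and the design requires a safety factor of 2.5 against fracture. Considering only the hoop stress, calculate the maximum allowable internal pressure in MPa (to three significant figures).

p_allow = 6.03 MPa

σ_allow = 281/2.5 = 112.4 MPa.
σ_h = pD/(2t) → p_allow = 2σ_allow t/D = 2×112.4×22.6/842 = 6.034 MPa.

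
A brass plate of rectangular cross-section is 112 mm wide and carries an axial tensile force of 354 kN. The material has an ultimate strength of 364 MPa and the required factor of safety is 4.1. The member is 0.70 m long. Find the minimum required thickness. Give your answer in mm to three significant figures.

σ_allow = 364/4.1 = 88.78 MPa.
Required area A = F/σ_allow = 354000/88.78 = 3987 mm².
t = A/w = 3987/112 = 35.60 mm.

t = 35.6 mm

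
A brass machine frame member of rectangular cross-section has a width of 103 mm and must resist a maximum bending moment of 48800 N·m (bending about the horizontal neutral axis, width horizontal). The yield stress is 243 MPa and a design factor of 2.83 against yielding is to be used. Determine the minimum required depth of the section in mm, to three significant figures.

h = 182 mm

σ_allow = 243/2.83 = 85.87 MPa.
For a rectangular section σ = 6M/(bh²), so h² = 6M/(b σ_allow) = 6×4.8800×10^7/(103×85.87) = 33110 mm².
h = 182.0 mm.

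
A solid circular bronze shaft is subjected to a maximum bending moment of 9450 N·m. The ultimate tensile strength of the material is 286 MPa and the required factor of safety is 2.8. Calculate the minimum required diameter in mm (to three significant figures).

d = 98.0 mm

σ_allow = 286/2.8 = 102.1 MPa.
For a solid circular section σ = 32M/(πd³), so d³ = 32M/(π σ_allow) = 32×9450000/(π×102.1) = 942400 mm³.
d = 98.04 mm.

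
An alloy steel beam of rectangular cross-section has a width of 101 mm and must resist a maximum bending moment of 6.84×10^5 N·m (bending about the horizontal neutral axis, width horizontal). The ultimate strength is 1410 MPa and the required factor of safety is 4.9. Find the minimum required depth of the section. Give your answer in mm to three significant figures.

σ_allow = 1410/4.9 = 287.8 MPa.
For a rectangular section σ = 6M/(bh²), so h² = 6M/(b σ_allow) = 6×6.8400×10^8/(101×287.8) = 141200 mm².
h = 375.8 mm.

h = 376 mm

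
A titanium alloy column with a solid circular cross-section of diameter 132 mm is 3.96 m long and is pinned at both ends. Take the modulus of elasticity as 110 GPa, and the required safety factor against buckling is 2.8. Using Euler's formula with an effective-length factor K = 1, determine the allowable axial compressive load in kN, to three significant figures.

I = πd⁴/64 = π×132⁴/64 = 1.490×10^7 mm⁴.
Effective length L_e = KL = 1×3.96 m = 3960 mm.
Euler critical load P_cr = π²EI/L_e² = π²×110000×1.490×10^7/3960² = 1.032×10^6 N.
P_allow = P_cr/n = 1.032×10^6/2.8 = 368500 N.

P_allow = 368 kN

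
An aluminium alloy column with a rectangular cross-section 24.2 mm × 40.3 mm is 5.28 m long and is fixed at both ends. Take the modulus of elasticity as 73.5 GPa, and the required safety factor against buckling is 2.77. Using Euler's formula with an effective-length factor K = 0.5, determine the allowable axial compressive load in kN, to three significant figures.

Buckling occurs about the weak axis: I_min = h·b³/12 = 40.3×24.2³/12 = 47600 mm⁴ (b = 24.2 mm is the smaller dimension).
Effective length L_e = KL = 0.5×5.28 m = 2640 mm.
Euler critical load P_cr = π²EI/L_e² = π²×73500×47600/2640² = 4954 N.
P_allow = P_cr/n = 4954/2.77 = 1788 N.

P_allow = 1.79 kN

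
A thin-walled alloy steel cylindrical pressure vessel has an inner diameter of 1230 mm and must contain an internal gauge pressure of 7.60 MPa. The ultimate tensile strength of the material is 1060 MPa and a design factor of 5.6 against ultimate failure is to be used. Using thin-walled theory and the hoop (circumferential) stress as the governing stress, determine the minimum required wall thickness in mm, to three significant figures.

σ_allow = 1060/5.6 = 189.3 MPa.
Hoop stress σ_h = pD/(2t), so t = pD/(2σ_allow) = 7.60×1230/(2×189.3) = 24.69 mm.

t = 24.7 mm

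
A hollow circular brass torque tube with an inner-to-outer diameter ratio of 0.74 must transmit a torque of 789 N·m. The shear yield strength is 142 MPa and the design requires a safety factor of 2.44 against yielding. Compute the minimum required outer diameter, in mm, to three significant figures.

d_o = 46.2 mm

τ_allow = 142/2.44 = 58.20 MPa.
For a hollow shaft τ = 16T/[πd_o³(1−k⁴)] with k = 0.74, so 1−k⁴ = 0.7001.
d_o³ = 16T/[π τ_allow (1−k⁴)] = 16×789000/(π×58.20×0.7001) = 98620 mm³.
d_o = 46.20 mm.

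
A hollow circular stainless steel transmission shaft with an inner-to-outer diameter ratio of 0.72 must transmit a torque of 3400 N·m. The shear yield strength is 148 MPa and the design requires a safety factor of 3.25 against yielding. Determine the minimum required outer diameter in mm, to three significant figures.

τ_allow = 148/3.25 = 45.54 MPa.
For a hollow shaft τ = 16T/[πd_o³(1−k⁴)] with k = 0.72, so 1−k⁴ = 0.7313.
d_o³ = 16T/[π τ_allow (1−k⁴)] = 16×3400000/(π×45.54×0.7313) = 520000 mm³.
d_o = 80.41 mm.

d_o = 80.4 mm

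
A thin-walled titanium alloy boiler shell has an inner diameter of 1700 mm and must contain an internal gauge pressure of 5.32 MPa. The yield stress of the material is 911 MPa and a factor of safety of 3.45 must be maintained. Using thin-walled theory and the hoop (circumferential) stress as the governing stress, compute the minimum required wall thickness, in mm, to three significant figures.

t = 17.1 mm

σ_allow = 911/3.45 = 264.1 MPa.
Hoop stress σ_h = pD/(2t), so t = pD/(2σ_allow) = 5.32×1700/(2×264.1) = 17.13 mm.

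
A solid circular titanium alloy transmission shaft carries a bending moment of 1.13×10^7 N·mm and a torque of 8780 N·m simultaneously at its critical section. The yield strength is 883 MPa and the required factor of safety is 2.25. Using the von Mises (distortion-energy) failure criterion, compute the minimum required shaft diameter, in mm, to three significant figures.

σ_allow = σ_y/n = 883/2.25 = 392.4 MPa.
For a solid shaft σ_b = 32M/(πd³) and τ = 16T/(πd³), so the von Mises stress is σ' = (16/πd³)·√(4M²+3T²).
√(4M²+3T²) = √(4×(1.130×10^7)² + 3×(8.780×10^6)²) = 2.724×10^7 N·mm.
d³ = 16×2.724×10^7/(π×392.4) = 353500 mm³.
d = 70.71 mm.

d = 70.7 mm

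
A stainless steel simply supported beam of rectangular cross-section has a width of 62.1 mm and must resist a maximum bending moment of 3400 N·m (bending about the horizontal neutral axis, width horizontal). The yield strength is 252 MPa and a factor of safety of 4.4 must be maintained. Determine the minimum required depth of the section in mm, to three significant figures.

σ_allow = 252/4.4 = 57.27 MPa.
For a rectangular section σ = 6M/(bh²), so h² = 6M/(b σ_allow) = 6×3400000/(62.1×57.27) = 5736 mm².
h = 75.73 mm.

h = 75.7 mm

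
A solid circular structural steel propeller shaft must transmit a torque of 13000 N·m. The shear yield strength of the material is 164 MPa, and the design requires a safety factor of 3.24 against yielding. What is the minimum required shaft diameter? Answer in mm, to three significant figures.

Allowable shear stress τ_allow = 164/3.24 = 50.62 MPa.
For a solid shaft τ = 16T/(πd³), so d³ = 16T/(π τ_allow) = 16×1.3000×10^7/(π×50.62) = 1.308×10^6 mm³.
d = (1.308×10^6)^(1/3) = 109.4 mm.

d = 109 mm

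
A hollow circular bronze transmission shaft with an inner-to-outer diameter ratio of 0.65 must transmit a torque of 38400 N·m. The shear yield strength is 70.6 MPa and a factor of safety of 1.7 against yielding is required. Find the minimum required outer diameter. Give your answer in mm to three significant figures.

τ_allow = 70.6/1.7 = 41.53 MPa.
For a hollow shaft τ = 16T/[πd_o³(1−k⁴)] with k = 0.65, so 1−k⁴ = 0.8215.
d_o³ = 16T/[π τ_allow (1−k⁴)] = 16×3.8400×10^7/(π×41.53×0.8215) = 5.732×10^6 mm³.
d_o = 179.0 mm.

d_o = 179 mm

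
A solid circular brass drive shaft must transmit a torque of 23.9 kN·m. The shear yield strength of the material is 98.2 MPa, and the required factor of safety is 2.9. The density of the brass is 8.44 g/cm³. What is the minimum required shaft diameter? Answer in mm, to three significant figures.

d = 153 mm

Allowable shear stress τ_allow = 98.2/2.9 = 33.86 MPa.
For a solid shaft τ = 16T/(πd³), so d³ = 16T/(π τ_allow) = 16×2.3900×10^7/(π×33.86) = 3.595×10^6 mm³.
d = (3.595×10^6)^(1/3) = 153.2 mm.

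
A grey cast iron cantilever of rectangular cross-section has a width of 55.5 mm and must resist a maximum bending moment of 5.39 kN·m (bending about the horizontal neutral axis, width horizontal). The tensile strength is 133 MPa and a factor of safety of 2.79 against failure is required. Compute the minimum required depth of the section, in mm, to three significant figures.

h = 111 mm

σ_allow = 133/2.79 = 47.67 MPa.
For a rectangular section σ = 6M/(bh²), so h² = 6M/(b σ_allow) = 6×5390000/(55.5×47.67) = 12220 mm².
h = 110.6 mm.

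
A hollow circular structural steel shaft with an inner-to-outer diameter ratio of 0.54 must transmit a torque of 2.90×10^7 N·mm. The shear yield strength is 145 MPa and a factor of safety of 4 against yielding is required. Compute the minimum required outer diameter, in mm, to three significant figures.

d_o = 165 mm

τ_allow = 145/4 = 36.25 MPa.
For a hollow shaft τ = 16T/[πd_o³(1−k⁴)] with k = 0.54, so 1−k⁴ = 0.9150.
d_o³ = 16T/[π τ_allow (1−k⁴)] = 16×2.9000×10^7/(π×36.25×0.9150) = 4.453×10^6 mm³.
d_o = 164.5 mm.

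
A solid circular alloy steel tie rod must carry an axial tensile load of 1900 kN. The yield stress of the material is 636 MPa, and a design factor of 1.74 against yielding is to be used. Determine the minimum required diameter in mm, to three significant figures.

d = 81.4 mm

Allowable stress σ_allow = 636/1.74 = 365.5 MPa.
Required area A = F/σ_allow = 1900000/365.5 = 5198 mm².
A = πd²/4 → d = √(4A/π) = 81.35 mm.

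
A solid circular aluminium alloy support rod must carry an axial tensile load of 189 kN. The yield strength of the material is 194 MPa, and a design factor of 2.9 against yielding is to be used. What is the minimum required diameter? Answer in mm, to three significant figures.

d = 60.0 mm

Allowable stress σ_allow = 194/2.9 = 66.90 MPa.
Required area A = F/σ_allow = 189000/66.90 = 2825 mm².
A = πd²/4 → d = √(4A/π) = 59.98 mm.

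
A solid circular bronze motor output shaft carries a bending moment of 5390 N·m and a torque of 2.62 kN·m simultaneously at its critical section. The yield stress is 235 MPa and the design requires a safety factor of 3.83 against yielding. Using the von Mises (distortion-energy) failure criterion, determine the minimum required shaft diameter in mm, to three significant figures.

σ_allow = σ_y/n = 235/3.83 = 61.36 MPa.
For a solid shaft σ_b = 32M/(πd³) and τ = 16T/(πd³), so the von Mises stress is σ' = (16/πd³)·√(4M²+3T²).
√(4M²+3T²) = √(4×(5.390×10^6)² + 3×(2.620×10^6)²) = 1.170×10^7 N·mm.
d³ = 16×1.170×10^7/(π×61.36) = 970800 mm³.
d = 99.02 mm.

d = 99.0 mm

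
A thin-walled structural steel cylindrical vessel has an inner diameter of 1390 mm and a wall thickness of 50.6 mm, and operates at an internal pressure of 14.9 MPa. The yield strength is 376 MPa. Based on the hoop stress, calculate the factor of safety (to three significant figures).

n = 1.84

σ_h = pD/(2t) = 14.9×1390/(2×50.6) = 204.7 MPa.
n = 376/204.7 = 1.837.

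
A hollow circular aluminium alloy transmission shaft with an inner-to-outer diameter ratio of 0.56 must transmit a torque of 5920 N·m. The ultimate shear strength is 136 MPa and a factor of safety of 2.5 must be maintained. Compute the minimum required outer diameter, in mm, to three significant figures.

d_o = 85.0 mm

τ_allow = 136/2.5 = 54.40 MPa.
For a hollow shaft τ = 16T/[πd_o³(1−k⁴)] with k = 0.56, so 1−k⁴ = 0.9017.
d_o³ = 16T/[π τ_allow (1−k⁴)] = 16×5920000/(π×54.40×0.9017) = 614700 mm³.
d_o = 85.03 mm.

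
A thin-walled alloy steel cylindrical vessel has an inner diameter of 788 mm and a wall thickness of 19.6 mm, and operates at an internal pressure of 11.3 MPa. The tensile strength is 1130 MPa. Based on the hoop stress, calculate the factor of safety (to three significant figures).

σ_h = pD/(2t) = 11.3×788/(2×19.6) = 227.2 MPa.
n = 1130/227.2 = 4.975.

n = 4.97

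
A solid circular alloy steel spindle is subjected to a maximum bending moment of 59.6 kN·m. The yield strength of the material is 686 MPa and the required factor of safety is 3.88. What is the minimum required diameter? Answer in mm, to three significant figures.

d = 151 mm

σ_allow = 686/3.88 = 176.8 MPa.
For a solid circular section σ = 32M/(πd³), so d³ = 32M/(π σ_allow) = 32×5.9600×10^7/(π×176.8) = 3.434×10^6 mm³.
d = 150.9 mm.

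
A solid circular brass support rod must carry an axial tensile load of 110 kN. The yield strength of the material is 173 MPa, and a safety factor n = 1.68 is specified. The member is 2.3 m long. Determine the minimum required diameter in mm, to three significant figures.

d = 36.9 mm

Allowable stress σ_allow = 173/1.68 = 103.0 MPa.
Required area A = F/σ_allow = 110000/103.0 = 1068 mm².
A = πd²/4 → d = √(4A/π) = 36.88 mm.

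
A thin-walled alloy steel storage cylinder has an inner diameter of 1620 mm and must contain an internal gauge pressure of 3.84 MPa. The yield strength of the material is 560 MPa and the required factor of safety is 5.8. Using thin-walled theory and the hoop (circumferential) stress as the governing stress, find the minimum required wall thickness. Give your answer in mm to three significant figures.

σ_allow = 560/5.8 = 96.55 MPa.
Hoop stress σ_h = pD/(2t), so t = pD/(2σ_allow) = 3.84×1620/(2×96.55) = 32.21 mm.

t = 32.2 mm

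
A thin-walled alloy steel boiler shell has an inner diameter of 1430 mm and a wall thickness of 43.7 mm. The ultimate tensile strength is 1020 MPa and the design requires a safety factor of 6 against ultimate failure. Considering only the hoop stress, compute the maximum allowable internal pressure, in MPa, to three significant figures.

p_allow = 10.4 MPa

σ_allow = 1020/6 = 170.0 MPa.
σ_h = pD/(2t) → p_allow = 2σ_allow t/D = 2×170.0×43.7/1430 = 10.39 MPa.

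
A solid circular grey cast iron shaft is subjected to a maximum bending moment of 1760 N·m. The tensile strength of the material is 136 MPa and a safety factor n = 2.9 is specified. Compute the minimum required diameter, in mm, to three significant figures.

d = 72.6 mm

σ_allow = 136/2.9 = 46.90 MPa.
For a solid circular section σ = 32M/(πd³), so d³ = 32M/(π σ_allow) = 32×1760000/(π×46.90) = 382300 mm³.
d = 72.58 mm.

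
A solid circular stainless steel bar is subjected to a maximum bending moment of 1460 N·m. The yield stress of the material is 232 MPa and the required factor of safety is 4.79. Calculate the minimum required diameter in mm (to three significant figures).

d = 67.5 mm

σ_allow = 232/4.79 = 48.43 MPa.
For a solid circular section σ = 32M/(πd³), so d³ = 32M/(π σ_allow) = 32×1460000/(π×48.43) = 307000 mm³.
d = 67.46 mm.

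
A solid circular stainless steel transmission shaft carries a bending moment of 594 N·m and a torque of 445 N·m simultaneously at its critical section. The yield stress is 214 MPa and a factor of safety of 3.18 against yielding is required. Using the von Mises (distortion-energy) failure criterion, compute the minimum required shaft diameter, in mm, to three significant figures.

d = 47.5 mm

σ_allow = σ_y/n = 214/3.18 = 67.30 MPa.
For a solid shaft σ_b = 32M/(πd³) and τ = 16T/(πd³), so the von Mises stress is σ' = (16/πd³)·√(4M²+3T²).
√(4M²+3T²) = √(4×(594000)² + 3×(445000)²) = 1.416×10^6 N·mm.
d³ = 16×1.416×10^6/(π×67.30) = 107200 mm³.
d = 47.50 mm.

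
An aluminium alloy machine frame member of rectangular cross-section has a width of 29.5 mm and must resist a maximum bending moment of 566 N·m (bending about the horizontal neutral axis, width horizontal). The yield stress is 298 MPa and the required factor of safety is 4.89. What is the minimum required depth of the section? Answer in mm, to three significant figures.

h = 43.5 mm

σ_allow = 298/4.89 = 60.94 MPa.
For a rectangular section σ = 6M/(bh²), so h² = 6M/(b σ_allow) = 6×566000/(29.5×60.94) = 1889 mm².
h = 43.46 mm.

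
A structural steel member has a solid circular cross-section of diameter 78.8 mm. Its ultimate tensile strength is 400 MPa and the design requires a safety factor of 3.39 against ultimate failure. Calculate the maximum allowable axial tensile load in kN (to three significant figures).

F_allow = 575 kN

σ_allow = 400/3.39 = 118.0 MPa.
A = πd²/4 = π×78.8²/4 = 4877 mm².
F_allow = σ_allow × A = 118.0×4877 = 575400 N.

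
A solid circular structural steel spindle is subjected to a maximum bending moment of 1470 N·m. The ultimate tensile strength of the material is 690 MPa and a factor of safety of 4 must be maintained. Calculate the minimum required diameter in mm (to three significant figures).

σ_allow = 690/4 = 172.5 MPa.
For a solid circular section σ = 32M/(πd³), so d³ = 32M/(π σ_allow) = 32×1470000/(π×172.5) = 86800 mm³.
d = 44.28 mm.

d = 44.3 mm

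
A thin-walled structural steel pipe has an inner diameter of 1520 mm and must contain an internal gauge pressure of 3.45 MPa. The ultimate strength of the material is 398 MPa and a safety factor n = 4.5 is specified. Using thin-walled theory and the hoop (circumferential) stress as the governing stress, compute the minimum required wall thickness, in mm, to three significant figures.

σ_allow = 398/4.5 = 88.44 MPa.
Hoop stress σ_h = pD/(2t), so t = pD/(2σ_allow) = 3.45×1520/(2×88.44) = 29.65 mm.

t = 29.6 mm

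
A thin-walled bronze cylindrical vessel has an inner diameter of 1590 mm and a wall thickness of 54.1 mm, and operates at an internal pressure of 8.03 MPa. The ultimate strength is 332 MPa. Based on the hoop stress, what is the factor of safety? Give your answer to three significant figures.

σ_h = pD/(2t) = 8.03×1590/(2×54.1) = 118.0 MPa.
n = 332/118.0 = 2.814.

n = 2.81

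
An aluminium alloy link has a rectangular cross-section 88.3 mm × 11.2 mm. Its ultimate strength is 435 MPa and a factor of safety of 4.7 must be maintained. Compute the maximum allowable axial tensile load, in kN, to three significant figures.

F_allow = 91.5 kN

σ_allow = 435/4.7 = 92.55 MPa.
A = 88.3×11.2 = 989.0 mm².
F_allow = σ_allow × A = 92.55×989.0 = 91530 N.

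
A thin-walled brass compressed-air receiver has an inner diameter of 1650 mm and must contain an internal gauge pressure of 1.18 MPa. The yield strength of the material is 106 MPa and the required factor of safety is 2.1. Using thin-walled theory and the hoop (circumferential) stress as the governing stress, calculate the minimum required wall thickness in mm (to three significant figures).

t = 19.3 mm

σ_allow = 106/2.1 = 50.48 MPa.
Hoop stress σ_h = pD/(2t), so t = pD/(2σ_allow) = 1.18×1650/(2×50.48) = 19.29 mm.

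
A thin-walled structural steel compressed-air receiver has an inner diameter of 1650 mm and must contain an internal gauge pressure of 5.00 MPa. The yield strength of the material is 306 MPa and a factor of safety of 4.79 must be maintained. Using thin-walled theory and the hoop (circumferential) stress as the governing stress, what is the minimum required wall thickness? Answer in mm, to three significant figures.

σ_allow = 306/4.79 = 63.88 MPa.
Hoop stress σ_h = pD/(2t), so t = pD/(2σ_allow) = 5.00×1650/(2×63.88) = 64.57 mm.

t = 64.6 mm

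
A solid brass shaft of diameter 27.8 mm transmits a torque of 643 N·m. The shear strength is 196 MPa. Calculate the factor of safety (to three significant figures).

n = 1.29

τ = 16T/(πd³) = 16×643000/(π×27.8³) = 152.4 MPa.
n = τ_limit/τ = 196/152.4 = 1.286.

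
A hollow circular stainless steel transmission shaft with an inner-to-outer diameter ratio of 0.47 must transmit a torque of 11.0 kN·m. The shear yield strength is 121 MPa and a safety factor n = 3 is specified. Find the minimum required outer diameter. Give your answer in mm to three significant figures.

d_o = 113 mm

τ_allow = 121/3 = 40.33 MPa.
For a hollow shaft τ = 16T/[πd_o³(1−k⁴)] with k = 0.47, so 1−k⁴ = 0.9512.
d_o³ = 16T/[π τ_allow (1−k⁴)] = 16×1.1000×10^7/(π×40.33×0.9512) = 1.460×10^6 mm³.
d_o = 113.5 mm.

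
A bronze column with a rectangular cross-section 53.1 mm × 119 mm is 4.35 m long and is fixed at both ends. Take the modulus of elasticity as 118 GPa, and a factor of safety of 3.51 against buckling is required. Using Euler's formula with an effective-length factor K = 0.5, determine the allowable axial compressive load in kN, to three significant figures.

Buckling occurs about the weak axis: I_min = h·b³/12 = 119×53.1³/12 = 1.485×10^6 mm⁴ (b = 53.1 mm is the smaller dimension).
Effective length L_e = KL = 0.5×4.35 m = 2175 mm.
Euler critical load P_cr = π²EI/L_e² = π²×118000×1.485×10^6/2175² = 365500 N.
P_allow = P_cr/n = 365500/3.51 = 104100 N.

P_allow = 104 kN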